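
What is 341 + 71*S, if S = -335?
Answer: -23444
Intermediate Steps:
341 + 71*S = 341 + 71*(-335) = 341 - 23785 = -23444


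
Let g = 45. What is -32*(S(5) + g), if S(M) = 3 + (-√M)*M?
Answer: -1536 + 160*√5 ≈ -1178.2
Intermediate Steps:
S(M) = 3 - M^(3/2)
-32*(S(5) + g) = -32*((3 - 5^(3/2)) + 45) = -32*((3 - 5*√5) + 45) = -32*(48 - 5*√5) = -1536 + 160*√5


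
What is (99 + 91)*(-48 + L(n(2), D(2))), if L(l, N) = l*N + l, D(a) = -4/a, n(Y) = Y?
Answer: -9500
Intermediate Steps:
L(l, N) = l + N*l (L(l, N) = N*l + l = l + N*l)
(99 + 91)*(-48 + L(n(2), D(2))) = (99 + 91)*(-48 + 2*(1 - 4/2)) = 190*(-48 + 2*(1 - 4*½)) = 190*(-48 + 2*(1 - 2)) = 190*(-48 + 2*(-1)) = 190*(-48 - 2) = 190*(-50) = -9500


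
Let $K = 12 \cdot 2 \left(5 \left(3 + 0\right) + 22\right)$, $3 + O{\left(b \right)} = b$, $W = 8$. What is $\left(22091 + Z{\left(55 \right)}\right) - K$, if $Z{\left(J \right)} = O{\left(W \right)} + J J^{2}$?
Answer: $187583$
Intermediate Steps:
$O{\left(b \right)} = -3 + b$
$Z{\left(J \right)} = 5 + J^{3}$ ($Z{\left(J \right)} = \left(-3 + 8\right) + J J^{2} = 5 + J^{3}$)
$K = 888$ ($K = 24 \left(5 \cdot 3 + 22\right) = 24 \left(15 + 22\right) = 24 \cdot 37 = 888$)
$\left(22091 + Z{\left(55 \right)}\right) - K = \left(22091 + \left(5 + 55^{3}\right)\right) - 888 = \left(22091 + \left(5 + 166375\right)\right) - 888 = \left(22091 + 166380\right) - 888 = 188471 - 888 = 187583$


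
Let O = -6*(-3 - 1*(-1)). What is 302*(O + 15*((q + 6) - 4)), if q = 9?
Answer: 53454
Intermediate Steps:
O = 12 (O = -6*(-3 + 1) = -6*(-2) = 12)
302*(O + 15*((q + 6) - 4)) = 302*(12 + 15*((9 + 6) - 4)) = 302*(12 + 15*(15 - 4)) = 302*(12 + 15*11) = 302*(12 + 165) = 302*177 = 53454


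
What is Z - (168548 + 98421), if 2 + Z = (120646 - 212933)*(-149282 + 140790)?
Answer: 783434233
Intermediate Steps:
Z = 783701202 (Z = -2 + (120646 - 212933)*(-149282 + 140790) = -2 - 92287*(-8492) = -2 + 783701204 = 783701202)
Z - (168548 + 98421) = 783701202 - (168548 + 98421) = 783701202 - 1*266969 = 783701202 - 266969 = 783434233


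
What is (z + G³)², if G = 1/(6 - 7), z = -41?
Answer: 1764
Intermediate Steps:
G = -1 (G = 1/(-1) = -1)
(z + G³)² = (-41 + (-1)³)² = (-41 - 1)² = (-42)² = 1764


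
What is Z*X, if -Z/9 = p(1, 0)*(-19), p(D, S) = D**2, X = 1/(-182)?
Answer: -171/182 ≈ -0.93956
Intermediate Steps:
X = -1/182 ≈ -0.0054945
Z = 171 (Z = -9*1**2*(-19) = -9*(-19) = 171)
Z*X = 171*(-1/182) = -171/182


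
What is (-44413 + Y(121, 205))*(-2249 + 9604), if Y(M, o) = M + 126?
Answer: -324840930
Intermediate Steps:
Y(M, o) = 126 + M
(-44413 + Y(121, 205))*(-2249 + 9604) = (-44413 + (126 + 121))*(-2249 + 9604) = (-44413 + 247)*7355 = -44166*7355 = -324840930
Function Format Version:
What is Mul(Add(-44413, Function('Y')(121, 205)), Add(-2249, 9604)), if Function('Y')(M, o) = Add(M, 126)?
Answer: -324840930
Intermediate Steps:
Function('Y')(M, o) = Add(126, M)
Mul(Add(-44413, Function('Y')(121, 205)), Add(-2249, 9604)) = Mul(Add(-44413, Add(126, 121)), Add(-2249, 9604)) = Mul(Add(-44413, 247), 7355) = Mul(-44166, 7355) = -324840930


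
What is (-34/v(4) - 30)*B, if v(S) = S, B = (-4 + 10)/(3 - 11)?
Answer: 231/8 ≈ 28.875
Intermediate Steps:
B = -¾ (B = 6/(-8) = 6*(-⅛) = -¾ ≈ -0.75000)
(-34/v(4) - 30)*B = (-34/4 - 30)*(-¾) = (-34*¼ - 30)*(-¾) = (-17/2 - 30)*(-¾) = -77/2*(-¾) = 231/8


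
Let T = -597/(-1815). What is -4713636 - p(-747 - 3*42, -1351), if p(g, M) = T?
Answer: -2851749979/605 ≈ -4.7136e+6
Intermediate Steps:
T = 199/605 (T = -597*(-1/1815) = 199/605 ≈ 0.32893)
p(g, M) = 199/605
-4713636 - p(-747 - 3*42, -1351) = -4713636 - 1*199/605 = -4713636 - 199/605 = -2851749979/605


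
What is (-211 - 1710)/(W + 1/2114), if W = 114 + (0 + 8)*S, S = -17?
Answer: 4060994/46507 ≈ 87.320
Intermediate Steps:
W = -22 (W = 114 + (0 + 8)*(-17) = 114 + 8*(-17) = 114 - 136 = -22)
(-211 - 1710)/(W + 1/2114) = (-211 - 1710)/(-22 + 1/2114) = -1921/(-22 + 1/2114) = -1921/(-46507/2114) = -1921*(-2114/46507) = 4060994/46507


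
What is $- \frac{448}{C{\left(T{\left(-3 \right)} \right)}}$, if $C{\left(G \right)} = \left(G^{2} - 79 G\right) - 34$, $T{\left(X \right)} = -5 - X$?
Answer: $- \frac{7}{2} \approx -3.5$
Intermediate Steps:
$C{\left(G \right)} = -34 + G^{2} - 79 G$
$- \frac{448}{C{\left(T{\left(-3 \right)} \right)}} = - \frac{448}{-34 + \left(-5 - -3\right)^{2} - 79 \left(-5 - -3\right)} = - \frac{448}{-34 + \left(-5 + 3\right)^{2} - 79 \left(-5 + 3\right)} = - \frac{448}{-34 + \left(-2\right)^{2} - -158} = - \frac{448}{-34 + 4 + 158} = - \frac{448}{128} = \left(-448\right) \frac{1}{128} = - \frac{7}{2}$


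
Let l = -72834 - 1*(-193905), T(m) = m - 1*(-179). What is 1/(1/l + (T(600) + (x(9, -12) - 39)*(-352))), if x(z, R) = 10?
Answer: 121071/1330207078 ≈ 9.1017e-5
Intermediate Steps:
T(m) = 179 + m (T(m) = m + 179 = 179 + m)
l = 121071 (l = -72834 + 193905 = 121071)
1/(1/l + (T(600) + (x(9, -12) - 39)*(-352))) = 1/(1/121071 + ((179 + 600) + (10 - 39)*(-352))) = 1/(1/121071 + (779 - 29*(-352))) = 1/(1/121071 + (779 + 10208)) = 1/(1/121071 + 10987) = 1/(1330207078/121071) = 121071/1330207078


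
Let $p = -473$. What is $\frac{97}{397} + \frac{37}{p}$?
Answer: $\frac{31192}{187781} \approx 0.16611$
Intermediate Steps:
$\frac{97}{397} + \frac{37}{p} = \frac{97}{397} + \frac{37}{-473} = 97 \cdot \frac{1}{397} + 37 \left(- \frac{1}{473}\right) = \frac{97}{397} - \frac{37}{473} = \frac{31192}{187781}$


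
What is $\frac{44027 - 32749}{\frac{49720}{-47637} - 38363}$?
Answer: $- \frac{537250086}{1827547951} \approx -0.29397$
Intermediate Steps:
$\frac{44027 - 32749}{\frac{49720}{-47637} - 38363} = \frac{11278}{49720 \left(- \frac{1}{47637}\right) - 38363} = \frac{11278}{- \frac{49720}{47637} - 38363} = \frac{11278}{- \frac{1827547951}{47637}} = 11278 \left(- \frac{47637}{1827547951}\right) = - \frac{537250086}{1827547951}$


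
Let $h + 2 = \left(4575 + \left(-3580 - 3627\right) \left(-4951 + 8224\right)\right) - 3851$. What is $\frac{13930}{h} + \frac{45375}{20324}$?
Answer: $\frac{1070012812555}{479398223636} \approx 2.232$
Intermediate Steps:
$h = -23587789$ ($h = -2 + \left(\left(4575 + \left(-3580 - 3627\right) \left(-4951 + 8224\right)\right) - 3851\right) = -2 + \left(\left(4575 - 23588511\right) - 3851\right) = -2 - 23587787 = -23587789$)
$\frac{13930}{h} + \frac{45375}{20324} = \frac{13930}{-23587789} + \frac{45375}{20324} = 13930 \left(- \frac{1}{23587789}\right) + 45375 \cdot \frac{1}{20324} = - \frac{13930}{23587789} + \frac{45375}{20324} = \frac{1070012812555}{479398223636}$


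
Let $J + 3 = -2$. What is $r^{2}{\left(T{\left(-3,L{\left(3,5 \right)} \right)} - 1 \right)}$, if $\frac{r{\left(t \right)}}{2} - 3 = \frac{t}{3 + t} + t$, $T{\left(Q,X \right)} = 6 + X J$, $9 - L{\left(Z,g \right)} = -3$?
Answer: $\frac{7017201}{676} \approx 10380.0$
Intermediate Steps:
$J = -5$ ($J = -3 - 2 = -5$)
$L{\left(Z,g \right)} = 12$ ($L{\left(Z,g \right)} = 9 - -3 = 9 + 3 = 12$)
$T{\left(Q,X \right)} = 6 - 5 X$ ($T{\left(Q,X \right)} = 6 + X \left(-5\right) = 6 - 5 X$)
$r{\left(t \right)} = 6 + 2 t + \frac{2 t}{3 + t}$ ($r{\left(t \right)} = 6 + 2 \left(\frac{t}{3 + t} + t\right) = 6 + 2 \left(t + \frac{t}{3 + t}\right) = 6 + \left(2 t + \frac{2 t}{3 + t}\right) = 6 + 2 t + \frac{2 t}{3 + t}$)
$r^{2}{\left(T{\left(-3,L{\left(3,5 \right)} \right)} - 1 \right)} = \left(\frac{2 \left(9 + \left(\left(6 - 60\right) - 1\right)^{2} + 7 \left(\left(6 - 60\right) - 1\right)\right)}{3 + \left(\left(6 - 60\right) - 1\right)}\right)^{2} = \left(\frac{2 \left(9 + \left(-54 - 1\right)^{2} + 7 \left(-54 - 1\right)\right)}{3 - 55}\right)^{2} = \left(\frac{2 \left(9 + \left(-55\right)^{2} + 7 \left(-55\right)\right)}{3 - 55}\right)^{2} = \left(\frac{2 \left(9 + 3025 - 385\right)}{-52}\right)^{2} = \left(2 \left(- \frac{1}{52}\right) 2649\right)^{2} = \left(- \frac{2649}{26}\right)^{2} = \frac{7017201}{676}$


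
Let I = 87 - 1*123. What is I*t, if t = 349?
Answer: -12564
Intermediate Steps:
I = -36 (I = 87 - 123 = -36)
I*t = -36*349 = -12564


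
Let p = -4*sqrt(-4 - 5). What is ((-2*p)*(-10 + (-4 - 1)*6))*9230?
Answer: -8860800*I ≈ -8.8608e+6*I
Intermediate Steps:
p = -12*I ≈ -12.0*I
((-2*p)*(-10 + (-4 - 1)*6))*9230 = ((-(-24)*I)*(-10 + (-4 - 1)*6))*9230 = ((24*I)*(-10 - 5*6))*9230 = ((24*I)*(-10 - 30))*9230 = ((24*I)*(-40))*9230 = -960*I*9230 = -8860800*I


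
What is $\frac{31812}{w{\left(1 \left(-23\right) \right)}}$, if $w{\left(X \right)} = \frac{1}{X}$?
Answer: $-731676$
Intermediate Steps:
$\frac{31812}{w{\left(1 \left(-23\right) \right)}} = \frac{31812}{\frac{1}{1 \left(-23\right)}} = \frac{31812}{\frac{1}{-23}} = \frac{31812}{- \frac{1}{23}} = 31812 \left(-23\right) = -731676$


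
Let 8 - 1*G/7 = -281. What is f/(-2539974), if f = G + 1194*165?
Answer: -199033/2539974 ≈ -0.078360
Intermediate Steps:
G = 2023 (G = 56 - 7*(-281) = 56 + 1967 = 2023)
f = 199033 (f = 2023 + 1194*165 = 2023 + 197010 = 199033)
f/(-2539974) = 199033/(-2539974) = 199033*(-1/2539974) = -199033/2539974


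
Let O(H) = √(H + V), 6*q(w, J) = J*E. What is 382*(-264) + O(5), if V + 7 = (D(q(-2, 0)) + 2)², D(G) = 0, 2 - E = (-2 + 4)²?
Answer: -100848 + √2 ≈ -1.0085e+5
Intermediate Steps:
E = -2 (E = 2 - (-2 + 4)² = 2 - 1*2² = 2 - 1*4 = 2 - 4 = -2)
q(w, J) = -J/3 (q(w, J) = (J*(-2))/6 = (-2*J)/6 = -J/3)
V = -3 (V = -7 + (0 + 2)² = -7 + 2² = -7 + 4 = -3)
O(H) = √(-3 + H) (O(H) = √(H - 3) = √(-3 + H))
382*(-264) + O(5) = 382*(-264) + √(-3 + 5) = -100848 + √2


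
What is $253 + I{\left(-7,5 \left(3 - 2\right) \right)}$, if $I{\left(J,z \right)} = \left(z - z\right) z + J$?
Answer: $246$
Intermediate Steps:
$I{\left(J,z \right)} = J$ ($I{\left(J,z \right)} = 0 z + J = 0 + J = J$)
$253 + I{\left(-7,5 \left(3 - 2\right) \right)} = 253 - 7 = 246$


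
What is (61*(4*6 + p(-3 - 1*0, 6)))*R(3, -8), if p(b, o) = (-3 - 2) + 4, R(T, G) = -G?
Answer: 11224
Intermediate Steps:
p(b, o) = -1 (p(b, o) = -5 + 4 = -1)
(61*(4*6 + p(-3 - 1*0, 6)))*R(3, -8) = (61*(4*6 - 1))*(-1*(-8)) = (61*(24 - 1))*8 = (61*23)*8 = 1403*8 = 11224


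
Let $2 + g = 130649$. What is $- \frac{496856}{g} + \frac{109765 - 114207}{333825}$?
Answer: $- \frac{18493698686}{4845914975} \approx -3.8163$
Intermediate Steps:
$g = 130647$ ($g = -2 + 130649 = 130647$)
$- \frac{496856}{g} + \frac{109765 - 114207}{333825} = - \frac{496856}{130647} + \frac{109765 - 114207}{333825} = \left(-496856\right) \frac{1}{130647} + \left(109765 - 114207\right) \frac{1}{333825} = - \frac{496856}{130647} - \frac{4442}{333825} = - \frac{18493698686}{4845914975}$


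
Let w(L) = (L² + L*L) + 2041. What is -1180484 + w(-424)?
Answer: -818891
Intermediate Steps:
w(L) = 2041 + 2*L² (w(L) = (L² + L²) + 2041 = 2*L² + 2041 = 2041 + 2*L²)
-1180484 + w(-424) = -1180484 + (2041 + 2*(-424)²) = -1180484 + (2041 + 2*179776) = -1180484 + (2041 + 359552) = -1180484 + 361593 = -818891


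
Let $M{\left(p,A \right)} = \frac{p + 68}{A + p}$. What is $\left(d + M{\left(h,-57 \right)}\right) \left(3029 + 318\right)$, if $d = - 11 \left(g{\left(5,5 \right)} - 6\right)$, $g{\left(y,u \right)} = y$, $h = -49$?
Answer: $\frac{3839009}{106} \approx 36217.0$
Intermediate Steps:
$M{\left(p,A \right)} = \frac{68 + p}{A + p}$
$d = 11$ ($d = - 11 \left(5 - 6\right) = \left(-11\right) \left(-1\right) = 11$)
$\left(d + M{\left(h,-57 \right)}\right) \left(3029 + 318\right) = \left(11 + \frac{68 - 49}{-57 - 49}\right) \left(3029 + 318\right) = \left(11 + \frac{1}{-106} \cdot 19\right) 3347 = \left(11 - \frac{19}{106}\right) 3347 = \frac{1147}{106} \cdot 3347 = \frac{3839009}{106}$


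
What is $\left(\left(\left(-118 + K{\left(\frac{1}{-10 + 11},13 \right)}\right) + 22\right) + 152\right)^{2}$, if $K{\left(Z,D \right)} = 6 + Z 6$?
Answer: $4624$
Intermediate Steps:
$K{\left(Z,D \right)} = 6 + 6 Z$
$\left(\left(\left(-118 + K{\left(\frac{1}{-10 + 11},13 \right)}\right) + 22\right) + 152\right)^{2} = \left(\left(\left(-118 + \left(6 + \frac{6}{-10 + 11}\right)\right) + 22\right) + 152\right)^{2} = \left(\left(\left(-118 + \left(6 + \frac{6}{1}\right)\right) + 22\right) + 152\right)^{2} = \left(\left(\left(-118 + \left(6 + 6 \cdot 1\right)\right) + 22\right) + 152\right)^{2} = \left(\left(\left(-118 + \left(6 + 6\right)\right) + 22\right) + 152\right)^{2} = \left(\left(\left(-118 + 12\right) + 22\right) + 152\right)^{2} = \left(\left(-106 + 22\right) + 152\right)^{2} = \left(-84 + 152\right)^{2} = 68^{2} = 4624$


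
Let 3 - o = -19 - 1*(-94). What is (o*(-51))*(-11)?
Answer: -40392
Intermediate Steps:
o = -72 (o = 3 - (-19 - 1*(-94)) = 3 - (-19 + 94) = 3 - 1*75 = 3 - 75 = -72)
(o*(-51))*(-11) = -72*(-51)*(-11) = 3672*(-11) = -40392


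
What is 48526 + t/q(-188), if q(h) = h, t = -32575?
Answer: 9155463/188 ≈ 48699.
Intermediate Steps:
48526 + t/q(-188) = 48526 - 32575/(-188) = 48526 - 32575*(-1/188) = 48526 + 32575/188 = 9155463/188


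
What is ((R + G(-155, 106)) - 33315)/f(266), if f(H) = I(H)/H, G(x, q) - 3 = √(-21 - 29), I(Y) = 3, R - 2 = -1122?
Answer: -9158912/3 + 1330*I*√2/3 ≈ -3.053e+6 + 626.97*I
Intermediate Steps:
R = -1120 (R = 2 - 1122 = -1120)
G(x, q) = 3 + 5*I*√2 (G(x, q) = 3 + √(-21 - 29) = 3 + √(-50) = 3 + 5*I*√2)
f(H) = 3/H
((R + G(-155, 106)) - 33315)/f(266) = ((-1120 + (3 + 5*I*√2)) - 33315)/((3/266)) = ((-1117 + 5*I*√2) - 33315)/((3*(1/266))) = (-34432 + 5*I*√2)/(3/266) = (-34432 + 5*I*√2)*(266/3) = -9158912/3 + 1330*I*√2/3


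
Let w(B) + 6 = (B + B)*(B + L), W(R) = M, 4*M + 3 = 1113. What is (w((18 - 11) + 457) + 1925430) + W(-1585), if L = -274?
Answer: 4204043/2 ≈ 2.1020e+6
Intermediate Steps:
M = 555/2 (M = -3/4 + (1/4)*1113 = -3/4 + 1113/4 = 555/2 ≈ 277.50)
W(R) = 555/2
w(B) = -6 + 2*B*(-274 + B) (w(B) = -6 + (B + B)*(B - 274) = -6 + (2*B)*(-274 + B) = -6 + 2*B*(-274 + B))
(w((18 - 11) + 457) + 1925430) + W(-1585) = ((-6 - 548*((18 - 11) + 457) + 2*((18 - 11) + 457)**2) + 1925430) + 555/2 = ((-6 - 548*(7 + 457) + 2*(7 + 457)**2) + 1925430) + 555/2 = ((-6 - 548*464 + 2*464**2) + 1925430) + 555/2 = ((-6 - 254272 + 2*215296) + 1925430) + 555/2 = ((-6 - 254272 + 430592) + 1925430) + 555/2 = (176314 + 1925430) + 555/2 = 2101744 + 555/2 = 4204043/2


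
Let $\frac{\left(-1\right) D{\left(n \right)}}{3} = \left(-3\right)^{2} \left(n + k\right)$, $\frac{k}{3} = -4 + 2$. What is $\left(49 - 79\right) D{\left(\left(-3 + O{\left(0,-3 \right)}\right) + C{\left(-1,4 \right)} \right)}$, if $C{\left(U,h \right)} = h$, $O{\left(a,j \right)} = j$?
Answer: $-6480$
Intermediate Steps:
$k = -6$ ($k = 3 \left(-4 + 2\right) = 3 \left(-2\right) = -6$)
$D{\left(n \right)} = 162 - 27 n$ ($D{\left(n \right)} = - 3 \left(-3\right)^{2} \left(n - 6\right) = - 3 \cdot 9 \left(-6 + n\right) = - 3 \left(-54 + 9 n\right) = 162 - 27 n$)
$\left(49 - 79\right) D{\left(\left(-3 + O{\left(0,-3 \right)}\right) + C{\left(-1,4 \right)} \right)} = \left(49 - 79\right) \left(162 - 27 \left(\left(-3 - 3\right) + 4\right)\right) = - 30 \left(162 - 27 \left(-6 + 4\right)\right) = - 30 \left(162 - -54\right) = - 30 \left(162 + 54\right) = \left(-30\right) 216 = -6480$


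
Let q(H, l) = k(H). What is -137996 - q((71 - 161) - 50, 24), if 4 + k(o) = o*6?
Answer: -137152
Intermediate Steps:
k(o) = -4 + 6*o (k(o) = -4 + o*6 = -4 + 6*o)
q(H, l) = -4 + 6*H
-137996 - q((71 - 161) - 50, 24) = -137996 - (-4 + 6*((71 - 161) - 50)) = -137996 - (-4 + 6*(-90 - 50)) = -137996 - (-4 + 6*(-140)) = -137996 - (-4 - 840) = -137996 - 1*(-844) = -137996 + 844 = -137152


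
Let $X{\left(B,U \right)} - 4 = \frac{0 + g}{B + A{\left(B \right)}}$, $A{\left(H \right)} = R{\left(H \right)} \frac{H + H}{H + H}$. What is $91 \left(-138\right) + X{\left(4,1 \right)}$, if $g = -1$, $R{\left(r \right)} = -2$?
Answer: $- \frac{25109}{2} \approx -12555.0$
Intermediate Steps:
$A{\left(H \right)} = -2$ ($A{\left(H \right)} = - 2 \frac{H + H}{H + H} = - 2 \frac{2 H}{2 H} = - 2 \cdot 2 H \frac{1}{2 H} = \left(-2\right) 1 = -2$)
$X{\left(B,U \right)} = 4 - \frac{1}{-2 + B}$ ($X{\left(B,U \right)} = 4 + \frac{0 - 1}{B - 2} = 4 - \frac{1}{-2 + B}$)
$91 \left(-138\right) + X{\left(4,1 \right)} = 91 \left(-138\right) + \frac{-9 + 4 \cdot 4}{-2 + 4} = -12558 + \frac{-9 + 16}{2} = -12558 + \frac{1}{2} \cdot 7 = -12558 + \frac{7}{2} = - \frac{25109}{2}$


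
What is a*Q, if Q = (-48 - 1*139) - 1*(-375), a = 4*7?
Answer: 5264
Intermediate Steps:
a = 28
Q = 188 (Q = (-48 - 139) + 375 = -187 + 375 = 188)
a*Q = 28*188 = 5264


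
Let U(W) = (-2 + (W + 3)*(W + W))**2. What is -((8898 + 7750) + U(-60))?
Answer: -46774892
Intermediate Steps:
U(W) = (-2 + 2*W*(3 + W))**2 (U(W) = (-2 + (3 + W)*(2*W))**2 = (-2 + 2*W*(3 + W))**2)
-((8898 + 7750) + U(-60)) = -((8898 + 7750) + 4*(-1 + (-60)**2 + 3*(-60))**2) = -(16648 + 4*(-1 + 3600 - 180)**2) = -(16648 + 4*3419**2) = -(16648 + 4*11689561) = -(16648 + 46758244) = -1*46774892 = -46774892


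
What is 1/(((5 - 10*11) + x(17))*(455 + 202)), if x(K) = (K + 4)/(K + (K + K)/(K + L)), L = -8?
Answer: -187/12776022 ≈ -1.4637e-5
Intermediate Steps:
x(K) = (4 + K)/(K + 2*K/(-8 + K)) (x(K) = (K + 4)/(K + (K + K)/(K - 8)) = (4 + K)/(K + (2*K)/(-8 + K)) = (4 + K)/(K + 2*K/(-8 + K)))
1/(((5 - 10*11) + x(17))*(455 + 202)) = 1/(((5 - 10*11) + (-32 + 17**2 - 4*17)/(17*(-6 + 17)))*(455 + 202)) = 1/(((5 - 110) + (1/17)*(-32 + 289 - 68)/11)*657) = 1/((-105 + (1/17)*(1/11)*189)*657) = 1/((-105 + 189/187)*657) = 1/(-19446/187*657) = 1/(-12776022/187) = -187/12776022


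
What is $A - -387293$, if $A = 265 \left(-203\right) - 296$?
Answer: $333202$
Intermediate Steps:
$A = -54091$ ($A = -53795 - 296 = -54091$)
$A - -387293 = -54091 - -387293 = -54091 + 387293 = 333202$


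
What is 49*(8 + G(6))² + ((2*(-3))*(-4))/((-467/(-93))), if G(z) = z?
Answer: 4487300/467 ≈ 9608.8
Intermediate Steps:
49*(8 + G(6))² + ((2*(-3))*(-4))/((-467/(-93))) = 49*(8 + 6)² + ((2*(-3))*(-4))/((-467/(-93))) = 49*14² + (-6*(-4))/((-467*(-1/93))) = 49*196 + 24/(467/93) = 9604 + 24*(93/467) = 9604 + 2232/467 = 4487300/467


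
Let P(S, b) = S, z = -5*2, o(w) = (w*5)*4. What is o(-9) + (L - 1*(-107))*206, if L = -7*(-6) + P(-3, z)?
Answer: 29896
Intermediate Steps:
o(w) = 20*w (o(w) = (5*w)*4 = 20*w)
z = -10
L = 39 (L = -7*(-6) - 3 = 42 - 3 = 39)
o(-9) + (L - 1*(-107))*206 = 20*(-9) + (39 - 1*(-107))*206 = -180 + (39 + 107)*206 = -180 + 146*206 = -180 + 30076 = 29896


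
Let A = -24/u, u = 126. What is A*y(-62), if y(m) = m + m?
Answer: 496/21 ≈ 23.619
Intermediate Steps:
y(m) = 2*m
A = -4/21 (A = -24/126 = -24*1/126 = -4/21 ≈ -0.19048)
A*y(-62) = -8*(-62)/21 = -4/21*(-124) = 496/21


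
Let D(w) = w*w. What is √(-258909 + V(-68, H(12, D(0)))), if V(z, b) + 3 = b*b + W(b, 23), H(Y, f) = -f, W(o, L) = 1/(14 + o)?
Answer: I*√50746738/14 ≈ 508.83*I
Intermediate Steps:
D(w) = w²
V(z, b) = -3 + b² + 1/(14 + b) (V(z, b) = -3 + (b*b + 1/(14 + b)) = -3 + (b² + 1/(14 + b)) = -3 + b² + 1/(14 + b))
√(-258909 + V(-68, H(12, D(0)))) = √(-258909 + (1 + (-3 + (-1*0²)²)*(14 - 1*0²))/(14 - 1*0²)) = √(-258909 + (1 + (-3 + (-1*0)²)*(14 - 1*0))/(14 - 1*0)) = √(-258909 + (1 + (-3 + 0²)*(14 + 0))/(14 + 0)) = √(-258909 + (1 + (-3 + 0)*14)/14) = √(-258909 + (1 - 3*14)/14) = √(-258909 + (1 - 42)/14) = √(-258909 + (1/14)*(-41)) = √(-258909 - 41/14) = √(-3624767/14) = I*√50746738/14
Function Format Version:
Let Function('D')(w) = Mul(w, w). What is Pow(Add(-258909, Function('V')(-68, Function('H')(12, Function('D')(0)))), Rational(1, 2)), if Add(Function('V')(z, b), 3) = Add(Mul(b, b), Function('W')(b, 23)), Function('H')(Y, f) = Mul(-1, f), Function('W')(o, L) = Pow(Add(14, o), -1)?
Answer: Mul(Rational(1, 14), I, Pow(50746738, Rational(1, 2))) ≈ Mul(508.83, I)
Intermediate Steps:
Function('D')(w) = Pow(w, 2)
Function('V')(z, b) = Add(-3, Pow(b, 2), Pow(Add(14, b), -1)) (Function('V')(z, b) = Add(-3, Add(Mul(b, b), Pow(Add(14, b), -1))) = Add(-3, Add(Pow(b, 2), Pow(Add(14, b), -1))) = Add(-3, Pow(b, 2), Pow(Add(14, b), -1)))
Pow(Add(-258909, Function('V')(-68, Function('H')(12, Function('D')(0)))), Rational(1, 2)) = Pow(Add(-258909, Mul(Pow(Add(14, Mul(-1, Pow(0, 2))), -1), Add(1, Mul(Add(-3, Pow(Mul(-1, Pow(0, 2)), 2)), Add(14, Mul(-1, Pow(0, 2))))))), Rational(1, 2)) = Pow(Add(-258909, Mul(Pow(Add(14, Mul(-1, 0)), -1), Add(1, Mul(Add(-3, Pow(Mul(-1, 0), 2)), Add(14, Mul(-1, 0)))))), Rational(1, 2)) = Pow(Add(-258909, Mul(Pow(Add(14, 0), -1), Add(1, Mul(Add(-3, Pow(0, 2)), Add(14, 0))))), Rational(1, 2)) = Pow(Add(-258909, Mul(Pow(14, -1), Add(1, Mul(Add(-3, 0), 14)))), Rational(1, 2)) = Pow(Add(-258909, Mul(Rational(1, 14), Add(1, Mul(-3, 14)))), Rational(1, 2)) = Pow(Add(-258909, Mul(Rational(1, 14), Add(1, -42))), Rational(1, 2)) = Pow(Add(-258909, Mul(Rational(1, 14), -41)), Rational(1, 2)) = Pow(Add(-258909, Rational(-41, 14)), Rational(1, 2)) = Pow(Rational(-3624767, 14), Rational(1, 2)) = Mul(Rational(1, 14), I, Pow(50746738, Rational(1, 2)))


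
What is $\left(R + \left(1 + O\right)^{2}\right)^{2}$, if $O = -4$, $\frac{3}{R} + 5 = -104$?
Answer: $\frac{956484}{11881} \approx 80.505$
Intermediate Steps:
$R = - \frac{3}{109}$ ($R = \frac{3}{-5 - 104} = \frac{3}{-109} = 3 \left(- \frac{1}{109}\right) = - \frac{3}{109} \approx -0.027523$)
$\left(R + \left(1 + O\right)^{2}\right)^{2} = \left(- \frac{3}{109} + \left(1 - 4\right)^{2}\right)^{2} = \left(- \frac{3}{109} + \left(-3\right)^{2}\right)^{2} = \left(- \frac{3}{109} + 9\right)^{2} = \left(\frac{978}{109}\right)^{2} = \frac{956484}{11881}$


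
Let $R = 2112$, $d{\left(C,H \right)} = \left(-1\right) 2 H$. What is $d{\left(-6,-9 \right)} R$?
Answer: $38016$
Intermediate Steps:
$d{\left(C,H \right)} = - 2 H$
$d{\left(-6,-9 \right)} R = \left(-2\right) \left(-9\right) 2112 = 18 \cdot 2112 = 38016$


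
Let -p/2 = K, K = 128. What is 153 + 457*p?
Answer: -116839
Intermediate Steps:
p = -256 (p = -2*128 = -256)
153 + 457*p = 153 + 457*(-256) = 153 - 116992 = -116839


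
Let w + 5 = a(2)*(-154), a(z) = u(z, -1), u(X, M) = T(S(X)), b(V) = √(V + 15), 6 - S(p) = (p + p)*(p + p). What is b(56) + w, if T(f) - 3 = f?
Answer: 1073 + √71 ≈ 1081.4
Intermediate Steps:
S(p) = 6 - 4*p² (S(p) = 6 - (p + p)*(p + p) = 6 - 2*p*2*p = 6 - 4*p²)
b(V) = √(15 + V)
T(f) = 3 + f
u(X, M) = 9 - 4*X² (u(X, M) = 3 + (6 - 4*X²) = 9 - 4*X²)
a(z) = 9 - 4*z²
w = 1073 (w = -5 + (9 - 4*2²)*(-154) = -5 + (9 - 4*4)*(-154) = -5 + (9 - 16)*(-154) = -5 - 7*(-154) = -5 + 1078 = 1073)
b(56) + w = √(15 + 56) + 1073 = √71 + 1073 = 1073 + √71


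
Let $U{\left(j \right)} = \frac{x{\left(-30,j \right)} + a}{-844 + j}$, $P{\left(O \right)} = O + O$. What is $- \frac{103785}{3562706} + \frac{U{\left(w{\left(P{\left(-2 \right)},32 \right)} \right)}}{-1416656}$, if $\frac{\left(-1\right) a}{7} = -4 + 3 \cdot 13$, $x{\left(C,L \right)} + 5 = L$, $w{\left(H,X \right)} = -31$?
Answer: $- \frac{1312757027657}{45063650278000} \approx -0.029131$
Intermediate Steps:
$P{\left(O \right)} = 2 O$
$x{\left(C,L \right)} = -5 + L$
$a = -245$ ($a = - 7 \left(-4 + 3 \cdot 13\right) = - 7 \left(-4 + 39\right) = \left(-7\right) 35 = -245$)
$U{\left(j \right)} = \frac{-250 + j}{-844 + j}$ ($U{\left(j \right)} = \frac{\left(-5 + j\right) - 245}{-844 + j} = \frac{-250 + j}{-844 + j}$)
$- \frac{103785}{3562706} + \frac{U{\left(w{\left(P{\left(-2 \right)},32 \right)} \right)}}{-1416656} = - \frac{103785}{3562706} + \frac{\frac{1}{-844 - 31} \left(-250 - 31\right)}{-1416656} = \left(-103785\right) \frac{1}{3562706} + \frac{1}{-875} \left(-281\right) \left(- \frac{1}{1416656}\right) = - \frac{103785}{3562706} + \left(- \frac{1}{875}\right) \left(-281\right) \left(- \frac{1}{1416656}\right) = - \frac{103785}{3562706} + \frac{281}{875} \left(- \frac{1}{1416656}\right) = - \frac{103785}{3562706} - \frac{281}{1239574000} = - \frac{1312757027657}{45063650278000}$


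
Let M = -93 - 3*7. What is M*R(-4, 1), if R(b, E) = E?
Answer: -114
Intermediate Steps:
M = -114 (M = -93 - 1*21 = -93 - 21 = -114)
M*R(-4, 1) = -114*1 = -114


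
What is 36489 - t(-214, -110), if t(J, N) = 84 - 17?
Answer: 36422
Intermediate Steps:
t(J, N) = 67
36489 - t(-214, -110) = 36489 - 1*67 = 36489 - 67 = 36422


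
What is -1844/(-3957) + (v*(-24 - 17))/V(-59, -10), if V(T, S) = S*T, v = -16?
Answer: 1841876/1167315 ≈ 1.5779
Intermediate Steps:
-1844/(-3957) + (v*(-24 - 17))/V(-59, -10) = -1844/(-3957) + (-16*(-24 - 17))/((-10*(-59))) = -1844*(-1/3957) - 16*(-41)/590 = 1844/3957 + 656*(1/590) = 1844/3957 + 328/295 = 1841876/1167315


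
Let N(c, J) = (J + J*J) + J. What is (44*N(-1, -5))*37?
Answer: 24420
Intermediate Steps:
N(c, J) = J² + 2*J (N(c, J) = (J + J²) + J = J² + 2*J)
(44*N(-1, -5))*37 = (44*(-5*(2 - 5)))*37 = (44*(-5*(-3)))*37 = (44*15)*37 = 660*37 = 24420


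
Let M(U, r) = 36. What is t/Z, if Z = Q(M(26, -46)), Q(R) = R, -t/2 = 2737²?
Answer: -7491169/18 ≈ -4.1618e+5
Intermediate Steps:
t = -14982338 (t = -2*2737² = -2*7491169 = -14982338)
Z = 36
t/Z = -14982338/36 = -14982338*1/36 = -7491169/18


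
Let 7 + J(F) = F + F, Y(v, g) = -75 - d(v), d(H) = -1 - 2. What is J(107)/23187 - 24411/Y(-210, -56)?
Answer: 62892529/185496 ≈ 339.05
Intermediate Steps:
d(H) = -3
Y(v, g) = -72 (Y(v, g) = -75 - 1*(-3) = -75 + 3 = -72)
J(F) = -7 + 2*F (J(F) = -7 + (F + F) = -7 + 2*F)
J(107)/23187 - 24411/Y(-210, -56) = (-7 + 2*107)/23187 - 24411/(-72) = (-7 + 214)*(1/23187) - 24411*(-1/72) = 207*(1/23187) + 8137/24 = 69/7729 + 8137/24 = 62892529/185496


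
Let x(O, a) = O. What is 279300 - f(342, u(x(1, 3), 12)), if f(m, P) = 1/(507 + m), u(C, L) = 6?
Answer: 237125699/849 ≈ 2.7930e+5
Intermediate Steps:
279300 - f(342, u(x(1, 3), 12)) = 279300 - 1/(507 + 342) = 279300 - 1/849 = 237125699/849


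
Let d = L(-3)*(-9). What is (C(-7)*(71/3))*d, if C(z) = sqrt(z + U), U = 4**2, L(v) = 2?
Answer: -1278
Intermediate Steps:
d = -18 (d = 2*(-9) = -18)
U = 16
C(z) = sqrt(16 + z) (C(z) = sqrt(z + 16) = sqrt(16 + z))
(C(-7)*(71/3))*d = (sqrt(16 - 7)*(71/3))*(-18) = (sqrt(9)*(71*(1/3)))*(-18) = (3*(71/3))*(-18) = 71*(-18) = -1278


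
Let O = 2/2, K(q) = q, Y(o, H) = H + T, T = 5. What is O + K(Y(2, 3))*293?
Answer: 2345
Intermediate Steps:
Y(o, H) = 5 + H (Y(o, H) = H + 5 = 5 + H)
O = 1 (O = 2*(½) = 1)
O + K(Y(2, 3))*293 = 1 + (5 + 3)*293 = 1 + 8*293 = 1 + 2344 = 2345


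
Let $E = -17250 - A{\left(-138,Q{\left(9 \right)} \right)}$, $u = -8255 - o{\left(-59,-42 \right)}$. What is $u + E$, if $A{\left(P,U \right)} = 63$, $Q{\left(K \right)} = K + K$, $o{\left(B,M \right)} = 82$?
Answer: $-25650$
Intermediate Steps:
$Q{\left(K \right)} = 2 K$
$u = -8337$ ($u = -8255 - 82 = -8337$)
$E = -17313$ ($E = -17250 - 63 = -17313$)
$u + E = -8337 - 17313 = -25650$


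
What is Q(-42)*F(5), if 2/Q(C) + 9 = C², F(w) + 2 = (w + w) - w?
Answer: 2/585 ≈ 0.0034188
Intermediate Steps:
F(w) = -2 + w (F(w) = -2 + ((w + w) - w) = -2 + (2*w - w) = -2 + w)
Q(C) = 2/(-9 + C²)
Q(-42)*F(5) = (2/(-9 + (-42)²))*(-2 + 5) = (2/(-9 + 1764))*3 = (2/1755)*3 = 2/585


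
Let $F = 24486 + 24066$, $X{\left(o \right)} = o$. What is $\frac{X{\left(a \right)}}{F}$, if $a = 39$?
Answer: $\frac{13}{16184} \approx 0.00080326$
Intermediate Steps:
$F = 48552$
$\frac{X{\left(a \right)}}{F} = \frac{39}{48552} = 39 \cdot \frac{1}{48552} = \frac{13}{16184}$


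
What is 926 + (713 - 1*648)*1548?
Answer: 101546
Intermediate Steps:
926 + (713 - 1*648)*1548 = 926 + (713 - 648)*1548 = 926 + 65*1548 = 926 + 100620 = 101546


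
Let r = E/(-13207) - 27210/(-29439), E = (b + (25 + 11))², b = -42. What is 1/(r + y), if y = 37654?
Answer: 129600291/4880088791536 ≈ 2.6557e-5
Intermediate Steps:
E = 36 (E = (-42 + (25 + 11))² = (-42 + 36)² = (-6)² = 36)
r = 119434222/129600291 (r = 36/(-13207) - 27210/(-29439) = 36*(-1/13207) - 27210*(-1/29439) = -36/13207 + 9070/9813 = 119434222/129600291 ≈ 0.92156)
1/(r + y) = 1/(119434222/129600291 + 37654) = 1/(4880088791536/129600291) = 129600291/4880088791536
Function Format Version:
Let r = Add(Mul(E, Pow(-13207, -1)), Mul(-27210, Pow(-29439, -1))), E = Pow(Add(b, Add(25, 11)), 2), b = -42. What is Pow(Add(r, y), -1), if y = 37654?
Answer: Rational(129600291, 4880088791536) ≈ 2.6557e-5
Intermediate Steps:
E = 36 (E = Pow(Add(-42, Add(25, 11)), 2) = Pow(Add(-42, 36), 2) = Pow(-6, 2) = 36)
r = Rational(119434222, 129600291) (r = Add(Mul(36, Pow(-13207, -1)), Mul(-27210, Pow(-29439, -1))) = Add(Mul(36, Rational(-1, 13207)), Mul(-27210, Rational(-1, 29439))) = Add(Rational(-36, 13207), Rational(9070, 9813)) = Rational(119434222, 129600291) ≈ 0.92156)
Pow(Add(r, y), -1) = Pow(Add(Rational(119434222, 129600291), 37654), -1) = Pow(Rational(4880088791536, 129600291), -1) = Rational(129600291, 4880088791536)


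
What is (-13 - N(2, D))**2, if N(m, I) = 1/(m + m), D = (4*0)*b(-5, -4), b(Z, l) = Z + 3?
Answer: 2809/16 ≈ 175.56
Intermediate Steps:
b(Z, l) = 3 + Z
D = 0 (D = (4*0)*(3 - 5) = 0*(-2) = 0)
N(m, I) = 1/(2*m)
(-13 - N(2, D))**2 = (-13 - 1/(2*2))**2 = (-13 - 1*1/4)**2 = (-13 - 1/4)**2 = (-53/4)**2 = 2809/16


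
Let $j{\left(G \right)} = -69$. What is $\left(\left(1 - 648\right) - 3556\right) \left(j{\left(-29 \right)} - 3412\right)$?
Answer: $14630643$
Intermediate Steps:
$\left(\left(1 - 648\right) - 3556\right) \left(j{\left(-29 \right)} - 3412\right) = \left(\left(1 - 648\right) - 3556\right) \left(-69 - 3412\right) = \left(\left(1 - 648\right) - 3556\right) \left(-3481\right) = \left(-647 - 3556\right) \left(-3481\right) = \left(-4203\right) \left(-3481\right) = 14630643$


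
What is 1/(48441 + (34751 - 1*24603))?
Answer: 1/58589 ≈ 1.7068e-5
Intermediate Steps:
1/(48441 + (34751 - 1*24603)) = 1/(48441 + (34751 - 24603)) = 1/(48441 + 10148) = 1/58589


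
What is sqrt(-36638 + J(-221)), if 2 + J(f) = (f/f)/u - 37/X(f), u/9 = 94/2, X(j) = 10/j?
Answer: I*sqrt(71218309930)/1410 ≈ 189.27*I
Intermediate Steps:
u = 423 (u = 9*(94/2) = 9*(94*(1/2)) = 9*47 = 423)
J(f) = -845/423 - 37*f/10 (J(f) = -2 + ((f/f)/423 - 37*f/10) = -2 + (1*(1/423) - 37*f/10) = -2 + (1/423 - 37*f/10) = -845/423 - 37*f/10)
sqrt(-36638 + J(-221)) = sqrt(-36638 + (-845/423 - 37/10*(-221))) = sqrt(-36638 + (-845/423 + 8177/10)) = sqrt(-36638 + 3450421/4230) = sqrt(-151528319/4230) = I*sqrt(71218309930)/1410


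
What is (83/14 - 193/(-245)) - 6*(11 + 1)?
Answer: -31989/490 ≈ -65.284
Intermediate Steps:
(83/14 - 193/(-245)) - 6*(11 + 1) = (83*(1/14) - 193*(-1/245)) - 6*12 = (83/14 + 193/245) - 1*72 = 3291/490 - 72 = -31989/490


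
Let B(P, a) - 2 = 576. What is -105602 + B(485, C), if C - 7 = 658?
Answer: -105024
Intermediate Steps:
C = 665 (C = 7 + 658 = 665)
B(P, a) = 578 (B(P, a) = 2 + 576 = 578)
-105602 + B(485, C) = -105602 + 578 = -105024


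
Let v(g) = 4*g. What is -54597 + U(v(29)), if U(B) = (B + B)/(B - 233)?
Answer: -6388081/117 ≈ -54599.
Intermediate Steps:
U(B) = 2*B/(-233 + B) (U(B) = (2*B)/(-233 + B) = 2*B/(-233 + B))
-54597 + U(v(29)) = -54597 + 2*(4*29)/(-233 + 4*29) = -54597 + 2*116/(-233 + 116) = -54597 + 2*116/(-117) = -54597 + 2*116*(-1/117) = -54597 - 232/117 = -6388081/117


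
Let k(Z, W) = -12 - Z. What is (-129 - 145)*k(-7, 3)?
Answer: 1370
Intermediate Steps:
(-129 - 145)*k(-7, 3) = (-129 - 145)*(-12 - 1*(-7)) = -274*(-12 + 7) = -274*(-5) = 1370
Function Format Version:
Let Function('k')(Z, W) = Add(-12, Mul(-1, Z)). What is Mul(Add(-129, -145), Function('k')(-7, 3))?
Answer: 1370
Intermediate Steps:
Mul(Add(-129, -145), Function('k')(-7, 3)) = Mul(Add(-129, -145), Add(-12, Mul(-1, -7))) = Mul(-274, Add(-12, 7)) = Mul(-274, -5) = 1370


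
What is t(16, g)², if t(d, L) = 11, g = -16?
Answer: 121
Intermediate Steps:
t(16, g)² = 11² = 121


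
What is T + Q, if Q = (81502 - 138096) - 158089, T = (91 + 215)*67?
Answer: -194181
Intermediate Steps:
T = 20502 (T = 306*67 = 20502)
Q = -214683 (Q = -56594 - 158089 = -214683)
T + Q = 20502 - 214683 = -194181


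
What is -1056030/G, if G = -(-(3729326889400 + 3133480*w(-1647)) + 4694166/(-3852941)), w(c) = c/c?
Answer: -2034410642115/7184444273844992123 ≈ -2.8317e-7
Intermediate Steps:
w(c) = 1
G = 14368888547689984246/3852941 (G = -(-3133480/(1/(1 + 1190155)) + 4694166/(-3852941)) = -(-3133480/(1/1190156) + 4694166*(-1/3852941)) = -(-3133480/1/1190156 - 4694166/3852941) = -(-3133480*1190156 - 4694166/3852941) = -(-3729330022880 - 4694166/3852941) = -1*(-14368888547689984246/3852941) = 14368888547689984246/3852941 ≈ 3.7293e+12)
-1056030/G = -1056030/14368888547689984246/3852941 = -1056030*3852941/14368888547689984246 = -2034410642115/7184444273844992123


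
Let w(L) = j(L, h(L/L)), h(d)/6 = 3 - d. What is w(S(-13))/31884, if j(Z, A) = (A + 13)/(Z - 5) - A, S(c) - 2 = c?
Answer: -217/510144 ≈ -0.00042537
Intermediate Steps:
S(c) = 2 + c
h(d) = 18 - 6*d (h(d) = 6*(3 - d) = 18 - 6*d)
j(Z, A) = -A + (13 + A)/(-5 + Z) (j(Z, A) = (13 + A)/(-5 + Z) - A = -A + (13 + A)/(-5 + Z))
w(L) = (85 - 12*L)/(-5 + L) (w(L) = (13 + 6*(18 - 6*L/L) - (18 - 6*L/L)*L)/(-5 + L) = (13 + 6*(18 - 6*1) - (18 - 6*1)*L)/(-5 + L) = (13 + 6*(18 - 6) - (18 - 6)*L)/(-5 + L) = (13 + 6*12 - 1*12*L)/(-5 + L) = (13 + 72 - 12*L)/(-5 + L) = (85 - 12*L)/(-5 + L))
w(S(-13))/31884 = ((85 - 12*(2 - 13))/(-5 + (2 - 13)))/31884 = ((85 - 12*(-11))/(-5 - 11))*(1/31884) = ((85 + 132)/(-16))*(1/31884) = -1/16*217*(1/31884) = -217/16*1/31884 = -217/510144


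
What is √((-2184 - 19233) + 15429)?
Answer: 2*I*√1497 ≈ 77.382*I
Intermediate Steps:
√((-2184 - 19233) + 15429) = √(-21417 + 15429) = √(-5988) = 2*I*√1497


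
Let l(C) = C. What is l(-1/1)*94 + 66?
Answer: -28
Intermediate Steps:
l(-1/1)*94 + 66 = -1/1*94 + 66 = -1*1*94 + 66 = -1*94 + 66 = -94 + 66 = -28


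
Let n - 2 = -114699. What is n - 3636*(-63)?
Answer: 114371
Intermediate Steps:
n = -114697 (n = 2 - 114699 = -114697)
n - 3636*(-63) = -114697 - 3636*(-63) = -114697 - 1*(-229068) = -114697 + 229068 = 114371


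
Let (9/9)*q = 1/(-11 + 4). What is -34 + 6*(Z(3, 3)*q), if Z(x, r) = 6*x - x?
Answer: -328/7 ≈ -46.857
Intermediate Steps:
Z(x, r) = 5*x
q = -⅐ (q = 1/(-11 + 4) = 1/(-7) = -⅐ ≈ -0.14286)
-34 + 6*(Z(3, 3)*q) = -34 + 6*((5*3)*(-⅐)) = -34 + 6*(15*(-⅐)) = -34 + 6*(-15/7) = -34 - 90/7 = -328/7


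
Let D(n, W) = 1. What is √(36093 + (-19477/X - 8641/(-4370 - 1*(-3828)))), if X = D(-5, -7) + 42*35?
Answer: √22944543045507046/797282 ≈ 189.99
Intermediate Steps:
X = 1471 (X = 1 + 42*35 = 1 + 1470 = 1471)
√(36093 + (-19477/X - 8641/(-4370 - 1*(-3828)))) = √(36093 + (-19477/1471 - 8641/(-4370 - 1*(-3828)))) = √(36093 + (-19477*1/1471 - 8641/(-4370 + 3828))) = √(36093 + (-19477/1471 - 8641/(-542))) = √(36093 + (-19477/1471 - 8641*(-1/542))) = √(36093 + (-19477/1471 + 8641/542)) = √(36093 + 2154377/797282) = √(28778453603/797282) = √22944543045507046/797282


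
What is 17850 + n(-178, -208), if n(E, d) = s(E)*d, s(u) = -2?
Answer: 18266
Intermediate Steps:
n(E, d) = -2*d
17850 + n(-178, -208) = 17850 - 2*(-208) = 17850 + 416 = 18266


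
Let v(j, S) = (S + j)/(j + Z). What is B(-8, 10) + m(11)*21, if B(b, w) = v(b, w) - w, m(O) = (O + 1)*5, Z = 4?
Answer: 2499/2 ≈ 1249.5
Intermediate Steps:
v(j, S) = (S + j)/(4 + j) (v(j, S) = (S + j)/(j + 4) = (S + j)/(4 + j))
m(O) = 5 + 5*O (m(O) = (1 + O)*5 = 5 + 5*O)
B(b, w) = -w + (b + w)/(4 + b) (B(b, w) = (w + b)/(4 + b) - w = (b + w)/(4 + b) - w = -w + (b + w)/(4 + b))
B(-8, 10) + m(11)*21 = (-8 + 10 - 1*10*(4 - 8))/(4 - 8) + (5 + 5*11)*21 = (-8 + 10 - 1*10*(-4))/(-4) + (5 + 55)*21 = -(-8 + 10 + 40)/4 + 60*21 = -¼*42 + 1260 = -21/2 + 1260 = 2499/2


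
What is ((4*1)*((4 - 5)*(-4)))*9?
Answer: 144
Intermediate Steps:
((4*1)*((4 - 5)*(-4)))*9 = (4*(-1*(-4)))*9 = (4*4)*9 = 16*9 = 144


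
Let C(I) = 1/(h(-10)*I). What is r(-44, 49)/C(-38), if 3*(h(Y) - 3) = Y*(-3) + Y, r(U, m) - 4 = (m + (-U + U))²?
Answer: -2650310/3 ≈ -8.8344e+5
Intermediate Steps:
r(U, m) = 4 + m² (r(U, m) = 4 + (m + (-U + U))² = 4 + (m + 0)² = 4 + m²)
h(Y) = 3 - 2*Y/3 (h(Y) = 3 + (Y*(-3) + Y)/3 = 3 + (-3*Y + Y)/3 = 3 + (-2*Y)/3 = 3 - 2*Y/3)
C(I) = 3/(29*I) (C(I) = 1/((3 - ⅔*(-10))*I) = 1/((3 + 20/3)*I) = 1/((29/3)*I) = 3/(29*I))
r(-44, 49)/C(-38) = (4 + 49²)/(((3/29)/(-38))) = (4 + 2401)/(((3/29)*(-1/38))) = 2405/(-3/1102) = 2405*(-1102/3) = -2650310/3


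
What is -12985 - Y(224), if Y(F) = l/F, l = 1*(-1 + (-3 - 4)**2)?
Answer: -181793/14 ≈ -12985.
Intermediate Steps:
l = 48 (l = 1*(-1 + (-7)**2) = 1*(-1 + 49) = 1*48 = 48)
Y(F) = 48/F
-12985 - Y(224) = -12985 - 48/224 = -12985 - 1*3/14 = -12985 - 3/14 = -181793/14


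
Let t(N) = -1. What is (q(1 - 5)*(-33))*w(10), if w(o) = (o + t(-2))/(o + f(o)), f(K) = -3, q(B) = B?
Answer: 1188/7 ≈ 169.71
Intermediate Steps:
w(o) = (-1 + o)/(-3 + o) (w(o) = (o - 1)/(o - 3) = (-1 + o)/(-3 + o))
(q(1 - 5)*(-33))*w(10) = ((1 - 5)*(-33))*((-1 + 10)/(-3 + 10)) = (-4*(-33))*(9/7) = 132*((⅐)*9) = 132*(9/7) = 1188/7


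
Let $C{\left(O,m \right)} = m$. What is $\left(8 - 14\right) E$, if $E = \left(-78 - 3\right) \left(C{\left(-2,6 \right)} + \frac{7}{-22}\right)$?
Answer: $\frac{30375}{11} \approx 2761.4$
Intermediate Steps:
$E = - \frac{10125}{22}$ ($E = \left(-78 - 3\right) \left(6 + \frac{7}{-22}\right) = - 81 \left(6 + 7 \left(- \frac{1}{22}\right)\right) = - 81 \left(6 - \frac{7}{22}\right) = \left(-81\right) \frac{125}{22} = - \frac{10125}{22} \approx -460.23$)
$\left(8 - 14\right) E = \left(8 - 14\right) \left(- \frac{10125}{22}\right) = \left(-6\right) \left(- \frac{10125}{22}\right) = \frac{30375}{11}$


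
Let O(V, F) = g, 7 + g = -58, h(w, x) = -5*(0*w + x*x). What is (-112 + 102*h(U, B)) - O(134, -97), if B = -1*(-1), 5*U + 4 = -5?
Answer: -557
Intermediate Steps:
U = -9/5 (U = -4/5 + (1/5)*(-5) = -4/5 - 1 = -9/5 ≈ -1.8000)
B = 1
h(w, x) = -5*x**2 (h(w, x) = -5*(0 + x**2) = -5*x**2)
g = -65 (g = -7 - 58 = -65)
O(V, F) = -65
(-112 + 102*h(U, B)) - O(134, -97) = (-112 + 102*(-5*1**2)) - 1*(-65) = (-112 + 102*(-5*1)) + 65 = (-112 + 102*(-5)) + 65 = (-112 - 510) + 65 = -622 + 65 = -557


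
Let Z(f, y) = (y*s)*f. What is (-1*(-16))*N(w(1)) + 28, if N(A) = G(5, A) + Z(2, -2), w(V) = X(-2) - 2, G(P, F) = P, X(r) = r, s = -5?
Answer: 428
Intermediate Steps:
Z(f, y) = -5*f*y (Z(f, y) = (y*(-5))*f = (-5*y)*f = -5*f*y)
w(V) = -4 (w(V) = -2 - 2 = -4)
N(A) = 25 (N(A) = 5 - 5*2*(-2) = 5 + 20 = 25)
(-1*(-16))*N(w(1)) + 28 = -1*(-16)*25 + 28 = 16*25 + 28 = 400 + 28 = 428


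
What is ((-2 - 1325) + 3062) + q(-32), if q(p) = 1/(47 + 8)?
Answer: 95426/55 ≈ 1735.0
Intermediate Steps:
q(p) = 1/55
((-2 - 1325) + 3062) + q(-32) = ((-2 - 1325) + 3062) + 1/55 = (-1327 + 3062) + 1/55 = 1735 + 1/55 = 95426/55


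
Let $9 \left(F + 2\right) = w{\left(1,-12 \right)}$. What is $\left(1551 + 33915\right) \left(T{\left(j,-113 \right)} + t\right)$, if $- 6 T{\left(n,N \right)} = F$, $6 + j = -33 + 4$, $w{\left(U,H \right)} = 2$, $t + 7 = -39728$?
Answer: $- \frac{12683079014}{9} \approx -1.4092 \cdot 10^{9}$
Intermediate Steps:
$t = -39735$ ($t = -7 - 39728 = -39735$)
$F = - \frac{16}{9}$ ($F = -2 + \frac{1}{9} \cdot 2 = -2 + \frac{2}{9} = - \frac{16}{9} \approx -1.7778$)
$j = -35$ ($j = -6 + \left(-33 + 4\right) = -6 - 29 = -35$)
$T{\left(n,N \right)} = \frac{8}{27}$ ($T{\left(n,N \right)} = \left(- \frac{1}{6}\right) \left(- \frac{16}{9}\right) = \frac{8}{27}$)
$\left(1551 + 33915\right) \left(T{\left(j,-113 \right)} + t\right) = \left(1551 + 33915\right) \left(\frac{8}{27} - 39735\right) = 35466 \left(- \frac{1072837}{27}\right) = - \frac{12683079014}{9}$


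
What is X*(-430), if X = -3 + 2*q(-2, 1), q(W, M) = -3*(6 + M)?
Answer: 19350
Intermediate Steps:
q(W, M) = -18 - 3*M
X = -45 (X = -3 + 2*(-18 - 3*1) = -3 + 2*(-18 - 3) = -3 + 2*(-21) = -3 - 42 = -45)
X*(-430) = -45*(-430) = 19350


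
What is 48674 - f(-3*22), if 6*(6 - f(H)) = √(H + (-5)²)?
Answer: 48668 + I*√41/6 ≈ 48668.0 + 1.0672*I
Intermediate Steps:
f(H) = 6 - √(25 + H)/6 (f(H) = 6 - √(H + (-5)²)/6 = 6 - √(H + 25)/6 = 6 - √(25 + H)/6)
48674 - f(-3*22) = 48674 - (6 - √(25 - 3*22)/6) = 48674 - (6 - √(25 - 66)/6) = 48674 - (6 - I*√41/6) = 48674 + (-6 + I*√41/6) = 48668 + I*√41/6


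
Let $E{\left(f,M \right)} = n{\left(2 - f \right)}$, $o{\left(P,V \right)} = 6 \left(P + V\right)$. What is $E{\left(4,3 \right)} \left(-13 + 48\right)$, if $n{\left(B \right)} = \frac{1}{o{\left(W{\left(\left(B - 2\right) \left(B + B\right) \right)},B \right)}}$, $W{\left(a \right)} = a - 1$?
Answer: $\frac{35}{78} \approx 0.44872$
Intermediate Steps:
$W{\left(a \right)} = -1 + a$ ($W{\left(a \right)} = a - 1 = -1 + a$)
$o{\left(P,V \right)} = 6 P + 6 V$
$n{\left(B \right)} = \frac{1}{-6 + 6 B + 12 B \left(-2 + B\right)}$ ($n{\left(B \right)} = \frac{1}{6 \left(-1 + \left(B - 2\right) \left(B + B\right)\right) + 6 B} = \frac{1}{6 \left(-1 + \left(-2 + B\right) 2 B\right) + 6 B} = \frac{1}{6 \left(-1 + 2 B \left(-2 + B\right)\right) + 6 B} = \frac{1}{\left(-6 + 12 B \left(-2 + B\right)\right) + 6 B} = \frac{1}{-6 + 6 B + 12 B \left(-2 + B\right)}$)
$E{\left(f,M \right)} = \frac{1}{6 \left(-7 + 2 \left(2 - f\right)^{2} + 3 f\right)}$ ($E{\left(f,M \right)} = \frac{1}{6 \left(-1 - 3 \left(2 - f\right) + 2 \left(2 - f\right)^{2}\right)} = \frac{1}{6 \left(-1 + \left(-6 + 3 f\right) + 2 \left(2 - f\right)^{2}\right)} = \frac{1}{6 \left(-7 + 2 \left(2 - f\right)^{2} + 3 f\right)}$)
$E{\left(4,3 \right)} \left(-13 + 48\right) = \frac{1}{6 \left(1 - 20 + 2 \cdot 4^{2}\right)} \left(-13 + 48\right) = \frac{1}{6 \left(1 - 20 + 2 \cdot 16\right)} 35 = \frac{1}{6 \left(1 - 20 + 32\right)} 35 = \frac{1}{6 \cdot 13} \cdot 35 = \frac{1}{6} \cdot \frac{1}{13} \cdot 35 = \frac{1}{78} \cdot 35 = \frac{35}{78}$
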